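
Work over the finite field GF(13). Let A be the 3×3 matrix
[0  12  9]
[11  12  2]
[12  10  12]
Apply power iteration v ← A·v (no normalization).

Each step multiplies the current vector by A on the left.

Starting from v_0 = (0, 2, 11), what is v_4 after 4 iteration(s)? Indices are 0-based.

v_0 = (0, 2, 11).
v_1 = A·v_0 = (6, 7, 9).
v_2 = A·v_1 = (9, 12, 3).
v_3 = A·v_2 = (2, 2, 4).
v_4 = A·v_3 = (8, 2, 1).

v_4 = (8, 2, 1)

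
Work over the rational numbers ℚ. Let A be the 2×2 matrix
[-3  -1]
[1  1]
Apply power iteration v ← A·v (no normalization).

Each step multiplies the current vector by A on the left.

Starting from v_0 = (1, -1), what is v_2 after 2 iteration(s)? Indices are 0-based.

v_0 = (1, -1).
v_1 = A·v_0 = (-2, 0).
v_2 = A·v_1 = (6, -2).

v_2 = (6, -2)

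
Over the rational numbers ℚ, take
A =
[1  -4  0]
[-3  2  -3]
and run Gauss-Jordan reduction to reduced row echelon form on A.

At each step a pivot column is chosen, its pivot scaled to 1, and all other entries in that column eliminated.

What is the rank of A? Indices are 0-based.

rank = 2

step 1: normalize row 0 (÷1) = (1, -4, 0)
  row 1: subtract -3×row0 = (0, -10, -3)
step 2: normalize row 1 (÷-10) = (0, 1, 3/10)
  row 0: subtract -4×row1 = (1, 0, 6/5)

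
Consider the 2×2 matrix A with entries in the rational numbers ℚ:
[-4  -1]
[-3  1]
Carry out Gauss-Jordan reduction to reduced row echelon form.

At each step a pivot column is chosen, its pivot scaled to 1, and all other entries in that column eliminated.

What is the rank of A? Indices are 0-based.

rank = 2

[1] R0 /= -4  ⇒  (1, 1/4)
     R1 -= -3·R0  ⇒  (0, 7/4)
[2] R1 /= 7/4  ⇒  (0, 1)
     R0 -= 1/4·R1  ⇒  (1, 0)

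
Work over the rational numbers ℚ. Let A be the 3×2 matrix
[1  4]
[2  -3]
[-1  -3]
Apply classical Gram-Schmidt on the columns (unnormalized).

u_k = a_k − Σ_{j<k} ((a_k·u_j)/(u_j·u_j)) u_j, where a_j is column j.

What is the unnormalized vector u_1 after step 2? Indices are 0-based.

Step 1: u_0 = a_0 = (1, 2, -1).
Step 2: u_1 = a_1 − (1/6)·u_0 = (23/6, -10/3, -17/6).

u_1 = (23/6, -10/3, -17/6)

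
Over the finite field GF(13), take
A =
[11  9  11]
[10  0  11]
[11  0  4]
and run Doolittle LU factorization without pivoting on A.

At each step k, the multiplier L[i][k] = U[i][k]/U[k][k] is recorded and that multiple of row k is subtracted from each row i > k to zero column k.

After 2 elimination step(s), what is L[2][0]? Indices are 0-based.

L[2][0] = 1

Step 1: pivot at (0,0) is 11.
  row1 ← row1 − (8)·row0  ⇒  L[1][0]=8, U row1=(0, 6, 1)
  row2 ← row2 − (1)·row0  ⇒  L[2][0]=1, U row2=(0, 4, 6)
Step 2: pivot at (1,1) is 6.
  row2 ← row2 − (5)·row1  ⇒  L[2][1]=5, U row2=(0, 0, 1)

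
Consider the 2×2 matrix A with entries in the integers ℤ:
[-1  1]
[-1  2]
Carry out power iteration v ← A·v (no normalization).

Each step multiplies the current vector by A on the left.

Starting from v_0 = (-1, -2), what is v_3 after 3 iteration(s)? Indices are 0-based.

v_0 = (-1, -2).
v_1 = A·v_0 = (-1, -3).
v_2 = A·v_1 = (-2, -5).
v_3 = A·v_2 = (-3, -8).

v_3 = (-3, -8)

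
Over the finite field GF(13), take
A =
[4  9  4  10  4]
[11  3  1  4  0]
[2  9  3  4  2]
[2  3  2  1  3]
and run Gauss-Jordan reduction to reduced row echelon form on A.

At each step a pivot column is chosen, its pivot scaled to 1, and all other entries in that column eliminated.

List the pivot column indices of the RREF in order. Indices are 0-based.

pivot columns: 0, 1, 2, 3

[1] R0 /= 4  ⇒  (1, 12, 1, 9, 1)
     R1 -= 11·R0  ⇒  (0, 1, 3, 9, 2)
     R2 -= 2·R0  ⇒  (0, 11, 1, 12, 0)
     R3 -= 2·R0  ⇒  (0, 5, 0, 9, 1)
[2] R1 /= 1  ⇒  (0, 1, 3, 9, 2)
     R0 -= 12·R1  ⇒  (1, 0, 4, 5, 3)
     R2 -= 11·R1  ⇒  (0, 0, 7, 4, 4)
     R3 -= 5·R1  ⇒  (0, 0, 11, 3, 4)
[3] R2 /= 7  ⇒  (0, 0, 1, 8, 8)
     R0 -= 4·R2  ⇒  (1, 0, 0, 12, 10)
     R1 -= 3·R2  ⇒  (0, 1, 0, 11, 4)
     R3 -= 11·R2  ⇒  (0, 0, 0, 6, 7)
[4] R3 /= 6  ⇒  (0, 0, 0, 1, 12)
     R0 -= 12·R3  ⇒  (1, 0, 0, 0, 9)
     R1 -= 11·R3  ⇒  (0, 1, 0, 0, 2)
     R2 -= 8·R3  ⇒  (0, 0, 1, 0, 3)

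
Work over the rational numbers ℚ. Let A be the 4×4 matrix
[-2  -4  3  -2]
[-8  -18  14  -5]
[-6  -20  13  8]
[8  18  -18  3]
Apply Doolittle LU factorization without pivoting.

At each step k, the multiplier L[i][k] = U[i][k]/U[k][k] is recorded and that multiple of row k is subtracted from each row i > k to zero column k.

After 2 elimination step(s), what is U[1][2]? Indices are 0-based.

Step 1: pivot at (0,0) is -2.
  row1 ← row1 − (4)·row0  ⇒  L[1][0]=4, U row1=(0, -2, 2, 3)
  row2 ← row2 − (3)·row0  ⇒  L[2][0]=3, U row2=(0, -8, 4, 14)
  row3 ← row3 − (-4)·row0  ⇒  L[3][0]=-4, U row3=(0, 2, -6, -5)
Step 2: pivot at (1,1) is -2.
  row2 ← row2 − (4)·row1  ⇒  L[2][1]=4, U row2=(0, 0, -4, 2)
  row3 ← row3 − (-1)·row1  ⇒  L[3][1]=-1, U row3=(0, 0, -4, -2)

U[1][2] = 2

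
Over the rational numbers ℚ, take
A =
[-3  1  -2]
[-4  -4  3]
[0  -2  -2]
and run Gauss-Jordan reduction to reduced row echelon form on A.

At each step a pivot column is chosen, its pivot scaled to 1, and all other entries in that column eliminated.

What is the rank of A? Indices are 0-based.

pivot(0,0)=-3: scale R0 → (1, -1/3, 2/3)
  clear (1,0): R1 −= (-4)R0 → (0, -16/3, 17/3)
pivot(1,1)=-16/3: scale R1 → (0, 1, -17/16)
  clear (0,1): R0 −= (-1/3)R1 → (1, 0, 5/16)
  clear (2,1): R2 −= (-2)R1 → (0, 0, -33/8)
pivot(2,2)=-33/8: scale R2 → (0, 0, 1)
  clear (0,2): R0 −= (5/16)R2 → (1, 0, 0)
  clear (1,2): R1 −= (-17/16)R2 → (0, 1, 0)

rank = 3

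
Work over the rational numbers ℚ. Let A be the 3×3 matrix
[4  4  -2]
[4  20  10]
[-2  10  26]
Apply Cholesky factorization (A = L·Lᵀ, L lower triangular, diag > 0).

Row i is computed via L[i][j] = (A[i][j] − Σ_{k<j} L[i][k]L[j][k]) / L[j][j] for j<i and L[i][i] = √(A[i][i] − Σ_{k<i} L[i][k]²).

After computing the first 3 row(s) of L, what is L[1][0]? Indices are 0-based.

Step 1: L[0][0] = √(4) = 2.
  L[1][0] = (4) / L[0][0] = 2.
Step 2: L[1][1] = √(16) = 4.
  L[2][0] = (-2) / L[0][0] = -1.
  L[2][1] = (12) / L[1][1] = 3.
Step 3: L[2][2] = √(16) = 4.

L[1][0] = 2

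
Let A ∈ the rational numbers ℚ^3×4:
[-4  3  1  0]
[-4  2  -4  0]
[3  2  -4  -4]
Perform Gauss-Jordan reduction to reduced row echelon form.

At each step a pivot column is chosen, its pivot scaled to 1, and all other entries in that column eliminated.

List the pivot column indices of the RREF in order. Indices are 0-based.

pivot columns: 0, 1, 2

step 1: normalize row 0 (÷-4) = (1, -3/4, -1/4, 0)
  row 1: subtract -4×row0 = (0, -1, -5, 0)
  row 2: subtract 3×row0 = (0, 17/4, -13/4, -4)
step 2: normalize row 1 (÷-1) = (0, 1, 5, 0)
  row 0: subtract -3/4×row1 = (1, 0, 7/2, 0)
  row 2: subtract 17/4×row1 = (0, 0, -49/2, -4)
step 3: normalize row 2 (÷-49/2) = (0, 0, 1, 8/49)
  row 0: subtract 7/2×row2 = (1, 0, 0, -4/7)
  row 1: subtract 5×row2 = (0, 1, 0, -40/49)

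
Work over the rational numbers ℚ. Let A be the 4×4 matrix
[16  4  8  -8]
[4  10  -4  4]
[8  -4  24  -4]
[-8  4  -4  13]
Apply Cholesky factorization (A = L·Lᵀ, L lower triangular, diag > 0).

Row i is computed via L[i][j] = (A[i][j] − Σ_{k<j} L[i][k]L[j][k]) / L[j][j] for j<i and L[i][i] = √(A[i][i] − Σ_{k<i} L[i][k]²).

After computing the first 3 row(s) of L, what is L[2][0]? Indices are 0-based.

Step 1: L[0][0] = √(16) = 4.
  L[1][0] = (4) / L[0][0] = 1.
Step 2: L[1][1] = √(9) = 3.
  L[2][0] = (8) / L[0][0] = 2.
  L[2][1] = (-6) / L[1][1] = -2.
Step 3: L[2][2] = √(16) = 4.

L[2][0] = 2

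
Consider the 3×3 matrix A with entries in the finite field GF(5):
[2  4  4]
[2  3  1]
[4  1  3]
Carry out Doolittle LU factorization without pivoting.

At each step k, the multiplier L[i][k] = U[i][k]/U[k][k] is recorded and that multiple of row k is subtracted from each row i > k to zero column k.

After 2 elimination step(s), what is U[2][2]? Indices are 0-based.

k=0: U[0][0]=2
  eliminate (1,0): mult=1, new row 1: (0, 4, 2); set L[1][0]=1
  eliminate (2,0): mult=2, new row 2: (0, 3, 0); set L[2][0]=2
k=1: U[1][1]=4
  eliminate (2,1): mult=2, new row 2: (0, 0, 1); set L[2][1]=2

U[2][2] = 1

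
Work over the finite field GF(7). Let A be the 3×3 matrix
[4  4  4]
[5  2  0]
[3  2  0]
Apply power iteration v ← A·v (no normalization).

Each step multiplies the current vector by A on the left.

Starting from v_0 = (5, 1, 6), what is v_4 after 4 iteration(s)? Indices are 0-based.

v_4 = (0, 6, 0)

v_0 = (5, 1, 6).
v_1 = A·v_0 = (6, 6, 3).
v_2 = A·v_1 = (4, 0, 2).
v_3 = A·v_2 = (3, 6, 5).
v_4 = A·v_3 = (0, 6, 0).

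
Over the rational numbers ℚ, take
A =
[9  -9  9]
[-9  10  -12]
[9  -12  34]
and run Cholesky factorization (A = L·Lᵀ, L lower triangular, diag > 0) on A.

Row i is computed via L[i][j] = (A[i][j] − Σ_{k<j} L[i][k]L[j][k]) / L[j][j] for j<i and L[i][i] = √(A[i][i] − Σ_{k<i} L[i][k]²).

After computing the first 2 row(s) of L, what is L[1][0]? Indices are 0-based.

Step 1: L[0][0] = √(9) = 3.
  L[1][0] = (-9) / L[0][0] = -3.
Step 2: L[1][1] = √(1) = 1.

L[1][0] = -3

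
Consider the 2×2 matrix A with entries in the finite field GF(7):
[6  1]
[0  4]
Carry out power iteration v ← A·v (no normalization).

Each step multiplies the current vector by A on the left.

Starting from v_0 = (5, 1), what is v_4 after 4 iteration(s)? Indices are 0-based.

v_4 = (0, 4)

v_0 = (5, 1).
v_1 = A·v_0 = (3, 4).
v_2 = A·v_1 = (1, 2).
v_3 = A·v_2 = (1, 1).
v_4 = A·v_3 = (0, 4).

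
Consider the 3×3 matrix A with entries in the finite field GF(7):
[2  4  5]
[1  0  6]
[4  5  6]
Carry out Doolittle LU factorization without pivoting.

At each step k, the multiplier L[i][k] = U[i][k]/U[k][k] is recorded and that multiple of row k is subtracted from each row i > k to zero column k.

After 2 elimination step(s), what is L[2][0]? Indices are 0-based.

L[2][0] = 2

Step 1: pivot at (0,0) is 2.
  row1 ← row1 − (4)·row0  ⇒  L[1][0]=4, U row1=(0, 5, 0)
  row2 ← row2 − (2)·row0  ⇒  L[2][0]=2, U row2=(0, 4, 3)
Step 2: pivot at (1,1) is 5.
  row2 ← row2 − (5)·row1  ⇒  L[2][1]=5, U row2=(0, 0, 3)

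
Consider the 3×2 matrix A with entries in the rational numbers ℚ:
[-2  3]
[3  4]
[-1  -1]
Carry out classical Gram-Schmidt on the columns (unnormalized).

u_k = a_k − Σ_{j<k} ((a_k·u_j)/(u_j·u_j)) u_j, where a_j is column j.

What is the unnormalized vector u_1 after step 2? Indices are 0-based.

u_1 = (4, 5/2, -1/2)

Step 1: u_0 = a_0 = (-2, 3, -1).
Step 2: u_1 = a_1 − (1/2)·u_0 = (4, 5/2, -1/2).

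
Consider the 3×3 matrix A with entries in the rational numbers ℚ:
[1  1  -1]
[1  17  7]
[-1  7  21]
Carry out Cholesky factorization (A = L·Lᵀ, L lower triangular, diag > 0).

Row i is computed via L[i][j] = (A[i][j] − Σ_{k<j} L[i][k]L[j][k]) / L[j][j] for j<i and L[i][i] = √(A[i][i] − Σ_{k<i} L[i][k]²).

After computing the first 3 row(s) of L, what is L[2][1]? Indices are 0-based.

Step 1: L[0][0] = √(1) = 1.
  L[1][0] = (1) / L[0][0] = 1.
Step 2: L[1][1] = √(16) = 4.
  L[2][0] = (-1) / L[0][0] = -1.
  L[2][1] = (8) / L[1][1] = 2.
Step 3: L[2][2] = √(16) = 4.

L[2][1] = 2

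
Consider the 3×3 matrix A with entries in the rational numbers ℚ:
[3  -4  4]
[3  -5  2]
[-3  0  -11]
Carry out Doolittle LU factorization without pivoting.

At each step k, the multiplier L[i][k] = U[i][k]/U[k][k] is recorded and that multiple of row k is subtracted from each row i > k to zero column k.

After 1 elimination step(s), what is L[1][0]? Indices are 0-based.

L[1][0] = 1

k=0: U[0][0]=3
  eliminate (1,0): mult=1, new row 1: (0, -1, -2); set L[1][0]=1
  eliminate (2,0): mult=-1, new row 2: (0, -4, -7); set L[2][0]=-1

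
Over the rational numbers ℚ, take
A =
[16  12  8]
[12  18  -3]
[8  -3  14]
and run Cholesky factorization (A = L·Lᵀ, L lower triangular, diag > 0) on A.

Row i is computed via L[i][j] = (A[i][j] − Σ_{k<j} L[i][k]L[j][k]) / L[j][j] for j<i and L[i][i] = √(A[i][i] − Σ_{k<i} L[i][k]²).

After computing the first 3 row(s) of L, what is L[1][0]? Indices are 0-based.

L[1][0] = 3

Step 1: L[0][0] = √(16) = 4.
  L[1][0] = (12) / L[0][0] = 3.
Step 2: L[1][1] = √(9) = 3.
  L[2][0] = (8) / L[0][0] = 2.
  L[2][1] = (-9) / L[1][1] = -3.
Step 3: L[2][2] = √(1) = 1.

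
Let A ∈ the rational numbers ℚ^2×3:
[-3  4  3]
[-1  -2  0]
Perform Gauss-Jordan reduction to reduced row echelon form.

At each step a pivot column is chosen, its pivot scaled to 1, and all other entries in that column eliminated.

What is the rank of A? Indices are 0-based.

[1] R0 /= -3  ⇒  (1, -4/3, -1)
     R1 -= -1·R0  ⇒  (0, -10/3, -1)
[2] R1 /= -10/3  ⇒  (0, 1, 3/10)
     R0 -= -4/3·R1  ⇒  (1, 0, -3/5)

rank = 2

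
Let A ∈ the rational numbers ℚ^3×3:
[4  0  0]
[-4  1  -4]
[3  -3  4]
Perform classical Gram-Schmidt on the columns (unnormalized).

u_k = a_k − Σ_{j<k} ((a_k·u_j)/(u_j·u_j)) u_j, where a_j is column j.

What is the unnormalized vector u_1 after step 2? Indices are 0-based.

Step 1: u_0 = a_0 = (4, -4, 3).
Step 2: u_1 = a_1 − (-13/41)·u_0 = (52/41, -11/41, -84/41).

u_1 = (52/41, -11/41, -84/41)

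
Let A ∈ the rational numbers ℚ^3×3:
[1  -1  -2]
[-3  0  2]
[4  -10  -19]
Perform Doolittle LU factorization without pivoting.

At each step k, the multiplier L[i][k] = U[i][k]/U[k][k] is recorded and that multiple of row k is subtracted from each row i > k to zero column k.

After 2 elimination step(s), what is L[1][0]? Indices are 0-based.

[col 0] pivot 1
  R1 -= -3*R0 → (0, -3, -4)  (L[1][0] := -3)
  R2 -= 4*R0 → (0, -6, -11)  (L[2][0] := 4)
[col 1] pivot -3
  R2 -= 2*R1 → (0, 0, -3)  (L[2][1] := 2)

L[1][0] = -3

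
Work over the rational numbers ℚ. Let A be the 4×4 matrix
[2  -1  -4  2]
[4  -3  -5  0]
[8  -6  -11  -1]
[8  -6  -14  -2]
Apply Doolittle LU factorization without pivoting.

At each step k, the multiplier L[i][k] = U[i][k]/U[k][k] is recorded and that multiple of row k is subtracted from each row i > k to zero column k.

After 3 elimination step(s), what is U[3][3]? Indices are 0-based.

k=0: U[0][0]=2
  eliminate (1,0): mult=2, new row 1: (0, -1, 3, -4); set L[1][0]=2
  eliminate (2,0): mult=4, new row 2: (0, -2, 5, -9); set L[2][0]=4
  eliminate (3,0): mult=4, new row 3: (0, -2, 2, -10); set L[3][0]=4
k=1: U[1][1]=-1
  eliminate (2,1): mult=2, new row 2: (0, 0, -1, -1); set L[2][1]=2
  eliminate (3,1): mult=2, new row 3: (0, 0, -4, -2); set L[3][1]=2
k=2: U[2][2]=-1
  eliminate (3,2): mult=4, new row 3: (0, 0, 0, 2); set L[3][2]=4

U[3][3] = 2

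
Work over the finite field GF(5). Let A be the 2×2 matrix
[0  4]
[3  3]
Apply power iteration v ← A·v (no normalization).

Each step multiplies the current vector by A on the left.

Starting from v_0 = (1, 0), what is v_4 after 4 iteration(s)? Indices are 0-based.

v_4 = (2, 2)

v_0 = (1, 0).
v_1 = A·v_0 = (0, 3).
v_2 = A·v_1 = (2, 4).
v_3 = A·v_2 = (1, 3).
v_4 = A·v_3 = (2, 2).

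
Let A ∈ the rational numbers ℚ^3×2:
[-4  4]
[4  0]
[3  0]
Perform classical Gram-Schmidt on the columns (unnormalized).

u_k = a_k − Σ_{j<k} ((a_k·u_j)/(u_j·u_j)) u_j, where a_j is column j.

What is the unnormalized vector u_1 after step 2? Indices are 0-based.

u_1 = (100/41, 64/41, 48/41)

Step 1: u_0 = a_0 = (-4, 4, 3).
Step 2: u_1 = a_1 − (-16/41)·u_0 = (100/41, 64/41, 48/41).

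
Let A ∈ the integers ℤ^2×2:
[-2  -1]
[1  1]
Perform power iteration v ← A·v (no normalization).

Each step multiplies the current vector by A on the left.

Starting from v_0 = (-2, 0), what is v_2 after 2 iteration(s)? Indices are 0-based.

v_2 = (-6, 2)

v_0 = (-2, 0).
v_1 = A·v_0 = (4, -2).
v_2 = A·v_1 = (-6, 2).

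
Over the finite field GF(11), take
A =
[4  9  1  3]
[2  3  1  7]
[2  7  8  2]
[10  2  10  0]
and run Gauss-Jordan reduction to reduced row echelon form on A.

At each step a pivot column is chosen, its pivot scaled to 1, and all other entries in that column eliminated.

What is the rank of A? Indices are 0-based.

step 1: normalize row 0 (÷4) = (1, 5, 3, 9)
  row 1: subtract 2×row0 = (0, 4, 6, 0)
  row 2: subtract 2×row0 = (0, 8, 2, 6)
  row 3: subtract 10×row0 = (0, 7, 2, 9)
step 2: normalize row 1 (÷4) = (0, 1, 7, 0)
  row 0: subtract 5×row1 = (1, 0, 1, 9)
  row 2: subtract 8×row1 = (0, 0, 1, 6)
  row 3: subtract 7×row1 = (0, 0, 8, 9)
step 3: normalize row 2 (÷1) = (0, 0, 1, 6)
  row 0: subtract 1×row2 = (1, 0, 0, 3)
  row 1: subtract 7×row2 = (0, 1, 0, 2)
  row 3: subtract 8×row2 = (0, 0, 0, 5)
step 4: normalize row 3 (÷5) = (0, 0, 0, 1)
  row 0: subtract 3×row3 = (1, 0, 0, 0)
  row 1: subtract 2×row3 = (0, 1, 0, 0)
  row 2: subtract 6×row3 = (0, 0, 1, 0)

rank = 4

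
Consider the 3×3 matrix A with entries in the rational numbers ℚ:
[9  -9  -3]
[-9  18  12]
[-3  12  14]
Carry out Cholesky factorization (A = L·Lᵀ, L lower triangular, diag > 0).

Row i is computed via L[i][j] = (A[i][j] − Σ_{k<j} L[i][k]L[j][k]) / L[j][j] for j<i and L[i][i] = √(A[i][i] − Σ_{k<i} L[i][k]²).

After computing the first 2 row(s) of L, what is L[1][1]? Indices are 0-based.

Step 1: L[0][0] = √(9) = 3.
  L[1][0] = (-9) / L[0][0] = -3.
Step 2: L[1][1] = √(9) = 3.

L[1][1] = 3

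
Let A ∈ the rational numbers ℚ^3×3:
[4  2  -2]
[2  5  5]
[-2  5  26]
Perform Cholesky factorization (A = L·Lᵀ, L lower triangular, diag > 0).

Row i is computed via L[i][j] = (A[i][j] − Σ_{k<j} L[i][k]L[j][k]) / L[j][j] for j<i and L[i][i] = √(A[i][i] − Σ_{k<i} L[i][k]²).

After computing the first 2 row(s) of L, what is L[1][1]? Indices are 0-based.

Step 1: L[0][0] = √(4) = 2.
  L[1][0] = (2) / L[0][0] = 1.
Step 2: L[1][1] = √(4) = 2.

L[1][1] = 2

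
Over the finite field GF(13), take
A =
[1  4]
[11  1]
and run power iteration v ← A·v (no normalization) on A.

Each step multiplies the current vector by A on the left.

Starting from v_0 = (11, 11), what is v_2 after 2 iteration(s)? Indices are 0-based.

v_2 = (11, 9)

v_0 = (11, 11).
v_1 = A·v_0 = (3, 2).
v_2 = A·v_1 = (11, 9).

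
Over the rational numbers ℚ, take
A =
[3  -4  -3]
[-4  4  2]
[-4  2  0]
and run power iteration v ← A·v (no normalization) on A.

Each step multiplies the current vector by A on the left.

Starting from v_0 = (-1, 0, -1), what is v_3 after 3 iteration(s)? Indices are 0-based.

v_0 = (-1, 0, -1).
v_1 = A·v_0 = (0, 2, 4).
v_2 = A·v_1 = (-20, 16, 4).
v_3 = A·v_2 = (-136, 152, 112).

v_3 = (-136, 152, 112)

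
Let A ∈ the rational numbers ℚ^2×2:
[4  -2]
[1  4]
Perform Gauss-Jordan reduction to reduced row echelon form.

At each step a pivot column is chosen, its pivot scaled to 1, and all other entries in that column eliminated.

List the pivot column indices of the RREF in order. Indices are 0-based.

pivot(0,0)=4: scale R0 → (1, -1/2)
  clear (1,0): R1 −= (1)R0 → (0, 9/2)
pivot(1,1)=9/2: scale R1 → (0, 1)
  clear (0,1): R0 −= (-1/2)R1 → (1, 0)

pivot columns: 0, 1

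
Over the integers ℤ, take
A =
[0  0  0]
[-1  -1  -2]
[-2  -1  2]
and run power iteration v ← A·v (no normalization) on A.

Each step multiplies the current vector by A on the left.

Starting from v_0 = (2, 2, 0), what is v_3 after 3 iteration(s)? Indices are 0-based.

v_3 = (0, 0, -32)

v_0 = (2, 2, 0).
v_1 = A·v_0 = (0, -4, -6).
v_2 = A·v_1 = (0, 16, -8).
v_3 = A·v_2 = (0, 0, -32).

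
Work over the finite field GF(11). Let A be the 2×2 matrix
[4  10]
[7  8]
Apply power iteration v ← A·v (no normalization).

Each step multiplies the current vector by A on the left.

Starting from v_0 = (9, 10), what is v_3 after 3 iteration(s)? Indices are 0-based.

v_3 = (3, 6)

v_0 = (9, 10).
v_1 = A·v_0 = (4, 0).
v_2 = A·v_1 = (5, 6).
v_3 = A·v_2 = (3, 6).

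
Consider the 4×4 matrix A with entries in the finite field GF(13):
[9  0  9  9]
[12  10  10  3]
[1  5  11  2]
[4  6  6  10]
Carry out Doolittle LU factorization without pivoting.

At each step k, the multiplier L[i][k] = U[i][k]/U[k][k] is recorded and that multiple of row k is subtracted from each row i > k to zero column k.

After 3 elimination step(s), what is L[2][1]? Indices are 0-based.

L[2][1] = 7

Step 1: pivot at (0,0) is 9.
  row1 ← row1 − (10)·row0  ⇒  L[1][0]=10, U row1=(0, 10, 11, 4)
  row2 ← row2 − (3)·row0  ⇒  L[2][0]=3, U row2=(0, 5, 10, 1)
  row3 ← row3 − (12)·row0  ⇒  L[3][0]=12, U row3=(0, 6, 2, 6)
Step 2: pivot at (1,1) is 10.
  row2 ← row2 − (7)·row1  ⇒  L[2][1]=7, U row2=(0, 0, 11, 12)
  row3 ← row3 − (11)·row1  ⇒  L[3][1]=11, U row3=(0, 0, 11, 1)
Step 3: pivot at (2,2) is 11.
  row3 ← row3 − (1)·row2  ⇒  L[3][2]=1, U row3=(0, 0, 0, 2)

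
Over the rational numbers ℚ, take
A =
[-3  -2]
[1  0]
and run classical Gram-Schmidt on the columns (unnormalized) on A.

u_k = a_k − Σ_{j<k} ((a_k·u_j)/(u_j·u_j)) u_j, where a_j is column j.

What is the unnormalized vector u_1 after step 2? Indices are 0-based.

Step 1: u_0 = a_0 = (-3, 1).
Step 2: u_1 = a_1 − (3/5)·u_0 = (-1/5, -3/5).

u_1 = (-1/5, -3/5)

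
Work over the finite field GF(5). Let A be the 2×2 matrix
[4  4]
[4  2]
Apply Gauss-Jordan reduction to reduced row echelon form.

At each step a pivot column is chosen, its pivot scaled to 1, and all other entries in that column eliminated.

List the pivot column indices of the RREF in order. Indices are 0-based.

step 1: normalize row 0 (÷4) = (1, 1)
  row 1: subtract 4×row0 = (0, 3)
step 2: normalize row 1 (÷3) = (0, 1)
  row 0: subtract 1×row1 = (1, 0)

pivot columns: 0, 1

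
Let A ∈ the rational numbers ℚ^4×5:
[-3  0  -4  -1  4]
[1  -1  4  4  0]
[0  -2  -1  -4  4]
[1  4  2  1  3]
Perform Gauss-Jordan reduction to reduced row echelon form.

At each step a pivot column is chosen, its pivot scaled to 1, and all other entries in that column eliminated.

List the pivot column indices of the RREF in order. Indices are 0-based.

step 1: normalize row 0 (÷-3) = (1, 0, 4/3, 1/3, -4/3)
  row 1: subtract 1×row0 = (0, -1, 8/3, 11/3, 4/3)
  row 3: subtract 1×row0 = (0, 4, 2/3, 2/3, 13/3)
step 2: normalize row 1 (÷-1) = (0, 1, -8/3, -11/3, -4/3)
  row 2: subtract -2×row1 = (0, 0, -19/3, -34/3, 4/3)
  row 3: subtract 4×row1 = (0, 0, 34/3, 46/3, 29/3)
step 3: normalize row 2 (÷-19/3) = (0, 0, 1, 34/19, -4/19)
  row 0: subtract 4/3×row2 = (1, 0, 0, -39/19, -20/19)
  row 1: subtract -8/3×row2 = (0, 1, 0, 21/19, -36/19)
  row 3: subtract 34/3×row2 = (0, 0, 0, -94/19, 229/19)
step 4: normalize row 3 (÷-94/19) = (0, 0, 0, 1, -229/94)
  row 0: subtract -39/19×row3 = (1, 0, 0, 0, -569/94)
  row 1: subtract 21/19×row3 = (0, 1, 0, 0, 75/94)
  row 2: subtract 34/19×row3 = (0, 0, 1, 0, 195/47)

pivot columns: 0, 1, 2, 3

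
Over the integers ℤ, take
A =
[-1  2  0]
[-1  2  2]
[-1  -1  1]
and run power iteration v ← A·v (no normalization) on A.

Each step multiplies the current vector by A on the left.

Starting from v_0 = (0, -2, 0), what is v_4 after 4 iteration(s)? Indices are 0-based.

v_4 = (44, 72, -14)

v_0 = (0, -2, 0).
v_1 = A·v_0 = (-4, -4, 2).
v_2 = A·v_1 = (-4, 0, 10).
v_3 = A·v_2 = (4, 24, 14).
v_4 = A·v_3 = (44, 72, -14).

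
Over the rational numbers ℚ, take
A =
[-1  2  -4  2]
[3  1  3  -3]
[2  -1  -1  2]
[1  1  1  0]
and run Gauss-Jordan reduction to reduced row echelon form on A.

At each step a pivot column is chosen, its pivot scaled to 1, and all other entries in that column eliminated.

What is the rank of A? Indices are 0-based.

step 1: normalize row 0 (÷-1) = (1, -2, 4, -2)
  row 1: subtract 3×row0 = (0, 7, -9, 3)
  row 2: subtract 2×row0 = (0, 3, -9, 6)
  row 3: subtract 1×row0 = (0, 3, -3, 2)
step 2: normalize row 1 (÷7) = (0, 1, -9/7, 3/7)
  row 0: subtract -2×row1 = (1, 0, 10/7, -8/7)
  row 2: subtract 3×row1 = (0, 0, -36/7, 33/7)
  row 3: subtract 3×row1 = (0, 0, 6/7, 5/7)
step 3: normalize row 2 (÷-36/7) = (0, 0, 1, -11/12)
  row 0: subtract 10/7×row2 = (1, 0, 0, 1/6)
  row 1: subtract -9/7×row2 = (0, 1, 0, -3/4)
  row 3: subtract 6/7×row2 = (0, 0, 0, 3/2)
step 4: normalize row 3 (÷3/2) = (0, 0, 0, 1)
  row 0: subtract 1/6×row3 = (1, 0, 0, 0)
  row 1: subtract -3/4×row3 = (0, 1, 0, 0)
  row 2: subtract -11/12×row3 = (0, 0, 1, 0)

rank = 4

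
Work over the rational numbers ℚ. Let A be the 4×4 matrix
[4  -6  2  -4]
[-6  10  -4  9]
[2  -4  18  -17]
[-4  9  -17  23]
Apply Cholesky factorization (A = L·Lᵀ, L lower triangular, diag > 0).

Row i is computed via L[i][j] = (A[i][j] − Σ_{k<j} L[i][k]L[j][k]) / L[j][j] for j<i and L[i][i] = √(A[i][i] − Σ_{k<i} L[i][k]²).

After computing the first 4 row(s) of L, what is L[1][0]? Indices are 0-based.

Step 1: L[0][0] = √(4) = 2.
  L[1][0] = (-6) / L[0][0] = -3.
Step 2: L[1][1] = √(1) = 1.
  L[2][0] = (2) / L[0][0] = 1.
  L[2][1] = (-1) / L[1][1] = -1.
Step 3: L[2][2] = √(16) = 4.
  L[3][0] = (-4) / L[0][0] = -2.
  L[3][1] = (3) / L[1][1] = 3.
  L[3][2] = (-12) / L[2][2] = -3.
Step 4: L[3][3] = √(1) = 1.

L[1][0] = -3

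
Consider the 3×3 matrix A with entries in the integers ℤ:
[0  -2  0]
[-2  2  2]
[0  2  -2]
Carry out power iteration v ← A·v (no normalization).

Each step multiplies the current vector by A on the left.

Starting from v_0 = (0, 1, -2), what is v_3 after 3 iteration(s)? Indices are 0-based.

v_3 = (-24, -16, 56)

v_0 = (0, 1, -2).
v_1 = A·v_0 = (-2, -2, 6).
v_2 = A·v_1 = (4, 12, -16).
v_3 = A·v_2 = (-24, -16, 56).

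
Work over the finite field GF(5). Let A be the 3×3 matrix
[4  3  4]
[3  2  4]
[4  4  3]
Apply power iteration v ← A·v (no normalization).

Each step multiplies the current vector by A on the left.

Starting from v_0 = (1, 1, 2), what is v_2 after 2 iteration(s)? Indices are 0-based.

v_2 = (0, 2, 4)

v_0 = (1, 1, 2).
v_1 = A·v_0 = (0, 3, 4).
v_2 = A·v_1 = (0, 2, 4).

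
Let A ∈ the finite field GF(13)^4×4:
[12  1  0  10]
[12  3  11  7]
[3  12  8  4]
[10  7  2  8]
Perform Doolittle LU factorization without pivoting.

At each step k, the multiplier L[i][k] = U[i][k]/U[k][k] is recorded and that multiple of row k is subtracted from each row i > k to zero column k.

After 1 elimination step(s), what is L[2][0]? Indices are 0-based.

k=0: U[0][0]=12
  eliminate (1,0): mult=1, new row 1: (0, 2, 11, 10); set L[1][0]=1
  eliminate (2,0): mult=10, new row 2: (0, 2, 8, 8); set L[2][0]=10
  eliminate (3,0): mult=3, new row 3: (0, 4, 2, 4); set L[3][0]=3

L[2][0] = 10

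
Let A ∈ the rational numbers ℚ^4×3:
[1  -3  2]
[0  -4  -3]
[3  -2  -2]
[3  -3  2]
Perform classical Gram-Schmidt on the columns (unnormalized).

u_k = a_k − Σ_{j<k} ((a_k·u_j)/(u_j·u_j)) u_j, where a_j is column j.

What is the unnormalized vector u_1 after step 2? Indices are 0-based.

Step 1: u_0 = a_0 = (1, 0, 3, 3).
Step 2: u_1 = a_1 − (-18/19)·u_0 = (-39/19, -4, 16/19, -3/19).

u_1 = (-39/19, -4, 16/19, -3/19)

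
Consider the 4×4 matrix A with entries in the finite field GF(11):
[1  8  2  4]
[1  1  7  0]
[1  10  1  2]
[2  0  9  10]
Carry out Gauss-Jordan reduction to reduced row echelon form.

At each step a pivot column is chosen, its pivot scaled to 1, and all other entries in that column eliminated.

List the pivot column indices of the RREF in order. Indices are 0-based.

step 1: normalize row 0 (÷1) = (1, 8, 2, 4)
  row 1: subtract 1×row0 = (0, 4, 5, 7)
  row 2: subtract 1×row0 = (0, 2, 10, 9)
  row 3: subtract 2×row0 = (0, 6, 5, 2)
step 2: normalize row 1 (÷4) = (0, 1, 4, 10)
  row 0: subtract 8×row1 = (1, 0, 3, 1)
  row 2: subtract 2×row1 = (0, 0, 2, 0)
  row 3: subtract 6×row1 = (0, 0, 3, 8)
step 3: normalize row 2 (÷2) = (0, 0, 1, 0)
  row 0: subtract 3×row2 = (1, 0, 0, 1)
  row 1: subtract 4×row2 = (0, 1, 0, 10)
  row 3: subtract 3×row2 = (0, 0, 0, 8)
step 4: normalize row 3 (÷8) = (0, 0, 0, 1)
  row 0: subtract 1×row3 = (1, 0, 0, 0)
  row 1: subtract 10×row3 = (0, 1, 0, 0)

pivot columns: 0, 1, 2, 3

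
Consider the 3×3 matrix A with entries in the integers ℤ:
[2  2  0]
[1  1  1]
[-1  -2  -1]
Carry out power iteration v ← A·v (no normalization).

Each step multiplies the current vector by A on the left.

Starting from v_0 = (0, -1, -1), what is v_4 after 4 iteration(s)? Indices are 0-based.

v_4 = (-48, -17, 23)

v_0 = (0, -1, -1).
v_1 = A·v_0 = (-2, -2, 3).
v_2 = A·v_1 = (-8, -1, 3).
v_3 = A·v_2 = (-18, -6, 7).
v_4 = A·v_3 = (-48, -17, 23).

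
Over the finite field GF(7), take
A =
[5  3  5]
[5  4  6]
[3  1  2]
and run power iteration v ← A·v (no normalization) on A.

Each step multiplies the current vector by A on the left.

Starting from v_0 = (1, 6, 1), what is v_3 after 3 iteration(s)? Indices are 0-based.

v_0 = (1, 6, 1).
v_1 = A·v_0 = (0, 0, 4).
v_2 = A·v_1 = (6, 3, 1).
v_3 = A·v_2 = (2, 6, 2).

v_3 = (2, 6, 2)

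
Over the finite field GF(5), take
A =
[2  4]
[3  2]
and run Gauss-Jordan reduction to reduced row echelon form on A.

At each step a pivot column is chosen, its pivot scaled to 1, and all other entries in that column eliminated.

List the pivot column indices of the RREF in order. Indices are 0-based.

pivot columns: 0, 1

step 1: normalize row 0 (÷2) = (1, 2)
  row 1: subtract 3×row0 = (0, 1)
step 2: normalize row 1 (÷1) = (0, 1)
  row 0: subtract 2×row1 = (1, 0)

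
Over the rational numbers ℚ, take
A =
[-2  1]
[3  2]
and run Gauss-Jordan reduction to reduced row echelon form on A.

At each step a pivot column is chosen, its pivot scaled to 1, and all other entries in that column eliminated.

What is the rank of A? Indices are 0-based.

rank = 2

[1] R0 /= -2  ⇒  (1, -1/2)
     R1 -= 3·R0  ⇒  (0, 7/2)
[2] R1 /= 7/2  ⇒  (0, 1)
     R0 -= -1/2·R1  ⇒  (1, 0)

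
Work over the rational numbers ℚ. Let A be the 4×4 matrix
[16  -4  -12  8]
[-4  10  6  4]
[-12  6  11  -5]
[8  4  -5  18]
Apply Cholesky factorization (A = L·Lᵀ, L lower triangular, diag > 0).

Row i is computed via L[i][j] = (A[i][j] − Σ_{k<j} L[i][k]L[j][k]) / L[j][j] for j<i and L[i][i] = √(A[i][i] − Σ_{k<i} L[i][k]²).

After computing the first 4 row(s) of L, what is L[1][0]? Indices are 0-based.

Step 1: L[0][0] = √(16) = 4.
  L[1][0] = (-4) / L[0][0] = -1.
Step 2: L[1][1] = √(9) = 3.
  L[2][0] = (-12) / L[0][0] = -3.
  L[2][1] = (3) / L[1][1] = 1.
Step 3: L[2][2] = √(1) = 1.
  L[3][0] = (8) / L[0][0] = 2.
  L[3][1] = (6) / L[1][1] = 2.
  L[3][2] = (-1) / L[2][2] = -1.
Step 4: L[3][3] = √(9) = 3.

L[1][0] = -1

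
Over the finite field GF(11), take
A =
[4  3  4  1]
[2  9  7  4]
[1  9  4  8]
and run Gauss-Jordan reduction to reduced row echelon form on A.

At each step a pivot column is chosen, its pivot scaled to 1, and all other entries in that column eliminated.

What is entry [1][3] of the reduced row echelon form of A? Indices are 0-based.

pivot(0,0)=4: scale R0 → (1, 9, 1, 3)
  clear (1,0): R1 −= (2)R0 → (0, 2, 5, 9)
  clear (2,0): R2 −= (1)R0 → (0, 0, 3, 5)
pivot(1,1)=2: scale R1 → (0, 1, 8, 10)
  clear (0,1): R0 −= (9)R1 → (1, 0, 6, 1)
pivot(2,2)=3: scale R2 → (0, 0, 1, 9)
  clear (0,2): R0 −= (6)R2 → (1, 0, 0, 2)
  clear (1,2): R1 −= (8)R2 → (0, 1, 0, 4)

M[1][3] = 4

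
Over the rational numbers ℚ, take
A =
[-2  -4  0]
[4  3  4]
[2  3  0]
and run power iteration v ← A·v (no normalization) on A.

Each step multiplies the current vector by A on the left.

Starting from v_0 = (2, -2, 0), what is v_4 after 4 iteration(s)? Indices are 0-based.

v_0 = (2, -2, 0).
v_1 = A·v_0 = (4, 2, -2).
v_2 = A·v_1 = (-16, 14, 14).
v_3 = A·v_2 = (-24, 34, 10).
v_4 = A·v_3 = (-88, 46, 54).

v_4 = (-88, 46, 54)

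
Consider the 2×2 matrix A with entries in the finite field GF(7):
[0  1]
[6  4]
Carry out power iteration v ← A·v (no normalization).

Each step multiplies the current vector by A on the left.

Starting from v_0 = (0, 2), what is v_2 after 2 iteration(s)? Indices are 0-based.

v_0 = (0, 2).
v_1 = A·v_0 = (2, 1).
v_2 = A·v_1 = (1, 2).

v_2 = (1, 2)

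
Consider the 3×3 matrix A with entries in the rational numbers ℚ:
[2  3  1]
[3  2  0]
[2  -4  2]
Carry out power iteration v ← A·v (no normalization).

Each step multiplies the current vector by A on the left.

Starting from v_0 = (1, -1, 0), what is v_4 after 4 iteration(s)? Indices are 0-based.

v_0 = (1, -1, 0).
v_1 = A·v_0 = (-1, 1, 6).
v_2 = A·v_1 = (7, -1, 6).
v_3 = A·v_2 = (17, 19, 30).
v_4 = A·v_3 = (121, 89, 18).

v_4 = (121, 89, 18)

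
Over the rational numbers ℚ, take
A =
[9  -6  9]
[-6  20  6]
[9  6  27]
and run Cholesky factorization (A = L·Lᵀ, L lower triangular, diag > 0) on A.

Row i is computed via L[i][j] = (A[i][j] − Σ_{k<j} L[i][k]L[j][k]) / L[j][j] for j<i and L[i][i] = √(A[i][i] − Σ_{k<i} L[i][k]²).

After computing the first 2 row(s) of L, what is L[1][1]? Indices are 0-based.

L[1][1] = 4

Step 1: L[0][0] = √(9) = 3.
  L[1][0] = (-6) / L[0][0] = -2.
Step 2: L[1][1] = √(16) = 4.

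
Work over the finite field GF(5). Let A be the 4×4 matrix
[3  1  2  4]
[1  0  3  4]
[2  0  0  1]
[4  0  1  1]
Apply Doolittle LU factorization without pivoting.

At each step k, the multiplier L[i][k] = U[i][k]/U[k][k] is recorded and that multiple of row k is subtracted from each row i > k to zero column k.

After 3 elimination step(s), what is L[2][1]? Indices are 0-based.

L[2][1] = 2

Step 1: pivot at (0,0) is 3.
  row1 ← row1 − (2)·row0  ⇒  L[1][0]=2, U row1=(0, 3, 4, 1)
  row2 ← row2 − (4)·row0  ⇒  L[2][0]=4, U row2=(0, 1, 2, 0)
  row3 ← row3 − (3)·row0  ⇒  L[3][0]=3, U row3=(0, 2, 0, 4)
Step 2: pivot at (1,1) is 3.
  row2 ← row2 − (2)·row1  ⇒  L[2][1]=2, U row2=(0, 0, 4, 3)
  row3 ← row3 − (4)·row1  ⇒  L[3][1]=4, U row3=(0, 0, 4, 0)
Step 3: pivot at (2,2) is 4.
  row3 ← row3 − (1)·row2  ⇒  L[3][2]=1, U row3=(0, 0, 0, 2)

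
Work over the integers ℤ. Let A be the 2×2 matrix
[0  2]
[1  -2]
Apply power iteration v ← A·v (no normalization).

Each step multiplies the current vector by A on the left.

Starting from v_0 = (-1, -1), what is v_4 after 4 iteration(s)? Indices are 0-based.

v_0 = (-1, -1).
v_1 = A·v_0 = (-2, 1).
v_2 = A·v_1 = (2, -4).
v_3 = A·v_2 = (-8, 10).
v_4 = A·v_3 = (20, -28).

v_4 = (20, -28)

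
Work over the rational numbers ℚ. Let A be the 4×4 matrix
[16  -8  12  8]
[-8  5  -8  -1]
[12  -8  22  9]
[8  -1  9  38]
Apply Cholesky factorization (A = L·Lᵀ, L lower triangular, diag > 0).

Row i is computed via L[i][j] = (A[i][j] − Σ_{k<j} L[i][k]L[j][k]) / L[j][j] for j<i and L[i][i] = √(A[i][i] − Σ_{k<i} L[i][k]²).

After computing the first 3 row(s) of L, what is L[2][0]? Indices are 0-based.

Step 1: L[0][0] = √(16) = 4.
  L[1][0] = (-8) / L[0][0] = -2.
Step 2: L[1][1] = √(1) = 1.
  L[2][0] = (12) / L[0][0] = 3.
  L[2][1] = (-2) / L[1][1] = -2.
Step 3: L[2][2] = √(9) = 3.

L[2][0] = 3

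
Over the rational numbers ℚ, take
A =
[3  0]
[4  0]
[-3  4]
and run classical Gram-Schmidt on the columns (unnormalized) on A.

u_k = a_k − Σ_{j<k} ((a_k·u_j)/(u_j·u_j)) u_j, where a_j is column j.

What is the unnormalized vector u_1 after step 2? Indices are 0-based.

Step 1: u_0 = a_0 = (3, 4, -3).
Step 2: u_1 = a_1 − (-6/17)·u_0 = (18/17, 24/17, 50/17).

u_1 = (18/17, 24/17, 50/17)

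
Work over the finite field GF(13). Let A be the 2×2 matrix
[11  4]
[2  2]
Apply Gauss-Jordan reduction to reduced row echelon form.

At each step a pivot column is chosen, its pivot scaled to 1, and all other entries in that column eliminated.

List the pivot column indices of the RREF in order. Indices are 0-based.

step 1: normalize row 0 (÷11) = (1, 11)
  row 1: subtract 2×row0 = (0, 6)
step 2: normalize row 1 (÷6) = (0, 1)
  row 0: subtract 11×row1 = (1, 0)

pivot columns: 0, 1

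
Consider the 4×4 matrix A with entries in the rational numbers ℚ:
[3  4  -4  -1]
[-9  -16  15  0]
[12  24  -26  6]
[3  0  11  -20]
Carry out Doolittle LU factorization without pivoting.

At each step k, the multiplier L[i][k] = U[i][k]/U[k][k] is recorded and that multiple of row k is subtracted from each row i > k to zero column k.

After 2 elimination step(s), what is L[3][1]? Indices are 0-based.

k=0: U[0][0]=3
  eliminate (1,0): mult=-3, new row 1: (0, -4, 3, -3); set L[1][0]=-3
  eliminate (2,0): mult=4, new row 2: (0, 8, -10, 10); set L[2][0]=4
  eliminate (3,0): mult=1, new row 3: (0, -4, 15, -19); set L[3][0]=1
k=1: U[1][1]=-4
  eliminate (2,1): mult=-2, new row 2: (0, 0, -4, 4); set L[2][1]=-2
  eliminate (3,1): mult=1, new row 3: (0, 0, 12, -16); set L[3][1]=1

L[3][1] = 1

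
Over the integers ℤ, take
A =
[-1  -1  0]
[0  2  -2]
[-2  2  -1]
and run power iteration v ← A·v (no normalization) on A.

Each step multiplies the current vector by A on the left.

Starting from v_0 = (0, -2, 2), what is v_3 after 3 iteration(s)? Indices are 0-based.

v_0 = (0, -2, 2).
v_1 = A·v_0 = (2, -8, -6).
v_2 = A·v_1 = (6, -4, -14).
v_3 = A·v_2 = (-2, 20, -6).

v_3 = (-2, 20, -6)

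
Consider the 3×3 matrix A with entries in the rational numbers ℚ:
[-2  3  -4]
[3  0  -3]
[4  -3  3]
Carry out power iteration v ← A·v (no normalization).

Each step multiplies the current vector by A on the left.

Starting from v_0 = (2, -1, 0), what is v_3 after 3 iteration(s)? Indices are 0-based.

v_3 = (-86, 3, 75)

v_0 = (2, -1, 0).
v_1 = A·v_0 = (-7, 6, 11).
v_2 = A·v_1 = (-12, -54, -13).
v_3 = A·v_2 = (-86, 3, 75).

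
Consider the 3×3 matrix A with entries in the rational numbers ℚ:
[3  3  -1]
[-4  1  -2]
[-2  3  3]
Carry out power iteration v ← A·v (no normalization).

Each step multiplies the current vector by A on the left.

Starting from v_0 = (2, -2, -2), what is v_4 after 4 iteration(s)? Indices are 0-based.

v_4 = (998, -74, -338)

v_0 = (2, -2, -2).
v_1 = A·v_0 = (2, -6, -16).
v_2 = A·v_1 = (4, 18, -70).
v_3 = A·v_2 = (136, 142, -164).
v_4 = A·v_3 = (998, -74, -338).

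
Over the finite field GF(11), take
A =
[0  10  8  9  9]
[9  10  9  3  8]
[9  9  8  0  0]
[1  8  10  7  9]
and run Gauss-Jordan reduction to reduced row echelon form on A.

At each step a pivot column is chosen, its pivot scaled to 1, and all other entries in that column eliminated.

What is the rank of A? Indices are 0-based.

rank = 4

pivot(0,0): swap R0↔R1
pivot(0,0)=9: scale R0 → (1, 6, 1, 4, 7)
  clear (2,0): R2 −= (9)R0 → (0, 10, 10, 8, 3)
  clear (3,0): R3 −= (1)R0 → (0, 2, 9, 3, 2)
pivot(1,1)=10: scale R1 → (0, 1, 3, 2, 2)
  clear (0,1): R0 −= (6)R1 → (1, 0, 5, 3, 6)
  clear (2,1): R2 −= (10)R1 → (0, 0, 2, 10, 5)
  clear (3,1): R3 −= (2)R1 → (0, 0, 3, 10, 9)
pivot(2,2)=2: scale R2 → (0, 0, 1, 5, 8)
  clear (0,2): R0 −= (5)R2 → (1, 0, 0, 0, 10)
  clear (1,2): R1 −= (3)R2 → (0, 1, 0, 9, 0)
  clear (3,2): R3 −= (3)R2 → (0, 0, 0, 6, 7)
pivot(3,3)=6: scale R3 → (0, 0, 0, 1, 3)
  clear (1,3): R1 −= (9)R3 → (0, 1, 0, 0, 6)
  clear (2,3): R2 −= (5)R3 → (0, 0, 1, 0, 4)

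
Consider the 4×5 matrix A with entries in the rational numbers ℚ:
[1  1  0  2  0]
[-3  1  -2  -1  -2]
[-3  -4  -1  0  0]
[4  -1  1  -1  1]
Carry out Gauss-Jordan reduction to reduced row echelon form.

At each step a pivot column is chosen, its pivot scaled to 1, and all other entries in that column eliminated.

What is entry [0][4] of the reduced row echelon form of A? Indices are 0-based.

M[0][4] = 1/60

[1] R0 /= 1  ⇒  (1, 1, 0, 2, 0)
     R1 -= -3·R0  ⇒  (0, 4, -2, 5, -2)
     R2 -= -3·R0  ⇒  (0, -1, -1, 6, 0)
     R3 -= 4·R0  ⇒  (0, -5, 1, -9, 1)
[2] R1 /= 4  ⇒  (0, 1, -1/2, 5/4, -1/2)
     R0 -= 1·R1  ⇒  (1, 0, 1/2, 3/4, 1/2)
     R2 -= -1·R1  ⇒  (0, 0, -3/2, 29/4, -1/2)
     R3 -= -5·R1  ⇒  (0, 0, -3/2, -11/4, -3/2)
[3] R2 /= -3/2  ⇒  (0, 0, 1, -29/6, 1/3)
     R0 -= 1/2·R2  ⇒  (1, 0, 0, 19/6, 1/3)
     R1 -= -1/2·R2  ⇒  (0, 1, 0, -7/6, -1/3)
     R3 -= -3/2·R2  ⇒  (0, 0, 0, -10, -1)
[4] R3 /= -10  ⇒  (0, 0, 0, 1, 1/10)
     R0 -= 19/6·R3  ⇒  (1, 0, 0, 0, 1/60)
     R1 -= -7/6·R3  ⇒  (0, 1, 0, 0, -13/60)
     R2 -= -29/6·R3  ⇒  (0, 0, 1, 0, 49/60)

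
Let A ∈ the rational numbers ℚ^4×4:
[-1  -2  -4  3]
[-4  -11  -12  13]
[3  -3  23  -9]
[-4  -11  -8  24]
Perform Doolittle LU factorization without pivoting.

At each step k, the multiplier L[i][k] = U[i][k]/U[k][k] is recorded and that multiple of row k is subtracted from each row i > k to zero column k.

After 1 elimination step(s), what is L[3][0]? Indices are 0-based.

L[3][0] = 4

[col 0] pivot -1
  R1 -= 4*R0 → (0, -3, 4, 1)  (L[1][0] := 4)
  R2 -= -3*R0 → (0, -9, 11, 0)  (L[2][0] := -3)
  R3 -= 4*R0 → (0, -3, 8, 12)  (L[3][0] := 4)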